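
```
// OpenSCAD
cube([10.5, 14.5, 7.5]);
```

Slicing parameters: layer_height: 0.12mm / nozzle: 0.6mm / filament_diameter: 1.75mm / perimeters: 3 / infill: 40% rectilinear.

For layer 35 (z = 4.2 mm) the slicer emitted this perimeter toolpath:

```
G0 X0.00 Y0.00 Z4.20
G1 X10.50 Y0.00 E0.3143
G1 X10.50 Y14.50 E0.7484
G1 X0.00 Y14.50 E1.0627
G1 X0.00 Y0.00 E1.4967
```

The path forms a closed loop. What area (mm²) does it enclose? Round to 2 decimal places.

152.25 mm²

Apply the shoelace formula to the sequence of (X, Y) vertices; enclosed area = 152.25 mm².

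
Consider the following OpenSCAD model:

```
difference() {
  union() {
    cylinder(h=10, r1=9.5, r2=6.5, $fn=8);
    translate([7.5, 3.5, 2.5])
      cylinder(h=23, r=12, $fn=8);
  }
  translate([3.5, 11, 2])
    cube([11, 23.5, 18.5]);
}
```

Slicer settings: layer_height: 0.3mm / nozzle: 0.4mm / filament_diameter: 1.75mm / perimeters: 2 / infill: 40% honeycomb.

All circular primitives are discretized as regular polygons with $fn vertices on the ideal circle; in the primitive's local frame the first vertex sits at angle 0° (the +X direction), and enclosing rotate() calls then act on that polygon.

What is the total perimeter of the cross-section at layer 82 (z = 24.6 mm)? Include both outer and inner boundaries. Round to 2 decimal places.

73.48 mm

At z = 24.6 mm: the cone does not reach this height (z outside [0, 10]); the r=12 cylinder at (7.5, 3.5) gives a regular 8-gon of circumradius 12 (constant along its height) (perimeter = 2·8·12.000·sin(180°/8) = 73.48 mm); Combining (union): only the r=12 cylinder at (7.5, 3.5) is present, so the union is just that shape — boundary = 73.48 mm; the cube at (3.5, 11) is absent (z outside [2, 20.5]); Taking the first minus the rest: none of the subtracted shapes is present at this height, so that combined region is unchanged — boundary = 73.48 mm. Overall, the cross-section is a single solid region. Total boundary length (outer) = 73.48 mm.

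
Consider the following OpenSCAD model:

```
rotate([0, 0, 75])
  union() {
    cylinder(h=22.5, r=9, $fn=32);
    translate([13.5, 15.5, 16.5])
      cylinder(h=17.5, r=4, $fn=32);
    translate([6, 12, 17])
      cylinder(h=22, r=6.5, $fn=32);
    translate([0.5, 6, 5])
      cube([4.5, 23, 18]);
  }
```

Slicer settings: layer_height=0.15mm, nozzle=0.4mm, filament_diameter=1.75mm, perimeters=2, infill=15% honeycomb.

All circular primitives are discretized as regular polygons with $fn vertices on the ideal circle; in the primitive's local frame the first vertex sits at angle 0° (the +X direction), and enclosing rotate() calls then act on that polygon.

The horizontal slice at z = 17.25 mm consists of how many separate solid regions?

At z = 17.25 mm: the r=9 cylinder contributes a regular 32-gon of circumradius 9; the cylinder at (13.5, 15.5): section is a regular 32-gon, circumradius r=4; the r=6.5 cylinder at (6, 12) gives a regular 32-gon of circumradius 6.5 (constant along its height); the cube at (0.5, 6) is present — its section is the full 4.5×23 rectangle; Taking the union: the regions partially overlap (shared area 70.81 mm²), so overlapping operands fuse into one piece — 1 connected region; (whole slice rotated 75° about Z — lengths, areas and connectivity unchanged). The result has 1 disconnected region.

1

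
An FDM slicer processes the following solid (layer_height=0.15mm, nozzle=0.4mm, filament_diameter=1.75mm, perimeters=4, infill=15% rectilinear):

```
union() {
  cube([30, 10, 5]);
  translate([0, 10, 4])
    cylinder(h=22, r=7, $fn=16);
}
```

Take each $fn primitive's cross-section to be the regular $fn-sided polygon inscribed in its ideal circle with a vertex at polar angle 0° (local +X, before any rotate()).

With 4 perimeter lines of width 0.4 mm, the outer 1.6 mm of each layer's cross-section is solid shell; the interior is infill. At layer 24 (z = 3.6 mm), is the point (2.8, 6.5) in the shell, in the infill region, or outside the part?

infill

At z = 3.6 mm: the cube (footprint 30×10) is included at this height; the cylinder at (0, 10) is not intersected at this z (z outside [4, 26]); Combining (union): only the 30×10 cube is present, so the union is just that shape — 1 connected region. Overall, the cross-section is a single solid region. The nearest boundary edge runs (0.00, 10.00)→(0.00, 0.00); distance from the point to it = 2.80 mm. The point is inside the cross-section and 2.80 mm from the nearest boundary — more than the 1.6 mm shell width (4 × 0.4), so it's in the infill interior.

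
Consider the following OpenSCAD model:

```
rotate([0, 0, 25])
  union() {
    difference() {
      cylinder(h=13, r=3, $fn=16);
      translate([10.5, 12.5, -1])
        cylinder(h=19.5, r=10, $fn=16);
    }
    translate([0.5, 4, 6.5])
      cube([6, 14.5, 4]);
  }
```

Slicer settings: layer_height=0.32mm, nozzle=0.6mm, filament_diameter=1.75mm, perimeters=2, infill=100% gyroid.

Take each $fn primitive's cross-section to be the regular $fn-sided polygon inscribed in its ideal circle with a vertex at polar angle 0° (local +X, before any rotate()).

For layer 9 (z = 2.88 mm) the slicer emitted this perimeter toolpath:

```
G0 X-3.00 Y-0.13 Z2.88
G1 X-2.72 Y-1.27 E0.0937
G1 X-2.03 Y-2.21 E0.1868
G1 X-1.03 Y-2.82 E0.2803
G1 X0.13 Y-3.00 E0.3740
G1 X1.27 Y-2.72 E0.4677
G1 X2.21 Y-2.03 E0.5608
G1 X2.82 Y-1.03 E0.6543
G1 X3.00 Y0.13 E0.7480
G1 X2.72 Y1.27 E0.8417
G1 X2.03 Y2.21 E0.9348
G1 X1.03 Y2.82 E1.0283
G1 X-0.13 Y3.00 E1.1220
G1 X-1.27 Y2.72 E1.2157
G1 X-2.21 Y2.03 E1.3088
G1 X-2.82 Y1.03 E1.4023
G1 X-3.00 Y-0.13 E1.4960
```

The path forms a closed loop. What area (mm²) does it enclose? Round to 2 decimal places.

27.59 mm²

Apply the shoelace formula to the sequence of (X, Y) vertices; enclosed area = 27.59 mm².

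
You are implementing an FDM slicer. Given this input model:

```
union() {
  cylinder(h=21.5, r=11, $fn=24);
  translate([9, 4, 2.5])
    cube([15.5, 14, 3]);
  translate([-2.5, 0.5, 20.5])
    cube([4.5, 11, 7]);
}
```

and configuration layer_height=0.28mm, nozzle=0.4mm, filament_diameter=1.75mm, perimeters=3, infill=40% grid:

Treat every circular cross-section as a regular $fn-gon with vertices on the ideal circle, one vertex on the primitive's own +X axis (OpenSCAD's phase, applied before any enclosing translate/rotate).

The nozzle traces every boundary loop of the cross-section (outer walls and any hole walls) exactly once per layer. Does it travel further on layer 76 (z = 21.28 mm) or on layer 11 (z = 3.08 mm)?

layer 11 (z = 3.08 mm)

Layer 76 (z = 21.28): the r=11 cylinder gives a regular 24-gon of circumradius 11 (constant along its height) (perimeter = 2·24·11.000·sin(180°/24) = 68.92 mm); the cube at (9, 4) does not reach this height (z outside [2.5, 5.5]); the cube at (-2.5, 0.5) is present — its section is the full 4.5×11 rectangle (perimeter 31.00 mm); Taking the union: the regions partially overlap (shared area 46.58 mm²), so the edge portions inside another operand are dropped and the merged outline is re-measured after clipping — boundary = 70.47 mm. So its perimeter = 70.47 mm. Layer 11 (z = 3.08): the cylinder: section is a regular 24-gon, circumradius r=11 (perimeter = 2·24·11.000·sin(180°/24) = 68.92 mm); the cube at (9, 4) (footprint 15.5×14) is included at this height (perimeter 59.00 mm); the cube at (-2.5, 0.5) is absent (z outside [20.5, 27.5]); Combining (union): the regions partially overlap (shared area 1.44 mm²), so the edge portions inside another operand are dropped and the merged outline is re-measured after clipping — boundary = 122.10 mm. So its perimeter = 122.10 mm. Layer 11 is larger (122.10 vs 70.47 mm).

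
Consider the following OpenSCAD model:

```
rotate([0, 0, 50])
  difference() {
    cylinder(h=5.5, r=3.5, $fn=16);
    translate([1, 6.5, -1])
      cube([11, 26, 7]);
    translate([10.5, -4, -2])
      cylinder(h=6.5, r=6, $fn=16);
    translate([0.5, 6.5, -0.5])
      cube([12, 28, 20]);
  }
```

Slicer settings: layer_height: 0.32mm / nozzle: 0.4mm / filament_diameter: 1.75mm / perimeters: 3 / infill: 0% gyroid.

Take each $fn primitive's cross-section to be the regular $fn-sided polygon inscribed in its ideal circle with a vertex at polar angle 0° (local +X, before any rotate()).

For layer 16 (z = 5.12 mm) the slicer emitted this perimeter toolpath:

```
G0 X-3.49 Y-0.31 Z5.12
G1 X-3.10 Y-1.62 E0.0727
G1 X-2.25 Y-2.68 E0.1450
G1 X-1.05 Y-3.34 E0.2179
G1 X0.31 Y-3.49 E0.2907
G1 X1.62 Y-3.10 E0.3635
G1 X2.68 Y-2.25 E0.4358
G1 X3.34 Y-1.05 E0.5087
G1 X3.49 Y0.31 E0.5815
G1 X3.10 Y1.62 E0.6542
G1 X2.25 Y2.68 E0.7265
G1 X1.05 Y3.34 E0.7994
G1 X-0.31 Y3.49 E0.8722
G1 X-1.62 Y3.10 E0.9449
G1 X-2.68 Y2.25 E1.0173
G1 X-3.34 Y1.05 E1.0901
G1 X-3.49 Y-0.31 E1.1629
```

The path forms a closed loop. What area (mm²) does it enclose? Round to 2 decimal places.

37.51 mm²

Apply the shoelace formula to the sequence of (X, Y) vertices; enclosed area = 37.51 mm².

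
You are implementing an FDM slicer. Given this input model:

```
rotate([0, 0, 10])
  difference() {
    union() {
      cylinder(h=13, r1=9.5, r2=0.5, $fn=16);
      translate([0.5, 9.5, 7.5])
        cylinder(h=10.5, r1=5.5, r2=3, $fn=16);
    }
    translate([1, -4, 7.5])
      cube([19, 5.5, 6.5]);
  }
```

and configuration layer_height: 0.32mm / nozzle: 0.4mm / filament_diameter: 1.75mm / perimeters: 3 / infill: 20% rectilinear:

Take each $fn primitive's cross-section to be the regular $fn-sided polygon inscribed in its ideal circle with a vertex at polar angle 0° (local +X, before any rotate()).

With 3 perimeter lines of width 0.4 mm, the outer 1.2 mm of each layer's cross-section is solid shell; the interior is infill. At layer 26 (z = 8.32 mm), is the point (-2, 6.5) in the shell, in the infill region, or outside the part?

At z = 8.32 mm: the cone (r1=9.5→r2=0.5) has section circumradius 3.740 here — a regular 16-gon; the cone at (0.5, 9.5) (r1=5.5→r2=3) has section circumradius 5.305 here — a regular 16-gon; Taking the union: the 2 present regions are separate (no shared area or edge), so areas and boundary lengths simply add and each stays a separate island — 2 connected regions; the 19×5.5 cube at (1, -4) contributes its full rectangle; After the difference (first − rest): starting from that combined region, the 19×5.5 cube at (1, -4) partially overlaps it — only the 10.95 mm² overlap (of its 104.50 mm²) is removed, clipping the outline — 2 connected regions; (whole slice rotated 10° about Z — lengths, areas and connectivity unchanged). Overall, the cross-section has 2 separate islands. Undo the 10° rotation: the query point maps to (-0.841, 6.749) in the un-rotated model frame. The nearest boundary edge runs (-1.53, 4.60)→(-3.25, 5.75); distance from the point to it = 2.17 mm. (Shell/infill is judged within the island containing the point — the largest one.) The point is inside the cross-section and 2.17 mm from the nearest boundary — more than the 1.2 mm shell width (3 × 0.4), so it's in the infill interior.

infill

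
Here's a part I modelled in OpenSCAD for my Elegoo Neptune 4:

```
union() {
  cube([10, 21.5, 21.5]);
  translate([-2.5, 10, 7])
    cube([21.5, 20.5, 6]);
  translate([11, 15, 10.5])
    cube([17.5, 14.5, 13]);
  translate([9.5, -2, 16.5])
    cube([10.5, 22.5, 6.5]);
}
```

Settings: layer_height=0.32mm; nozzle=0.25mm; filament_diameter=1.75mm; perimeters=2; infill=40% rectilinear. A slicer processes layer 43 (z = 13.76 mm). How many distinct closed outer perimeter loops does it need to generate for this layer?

At z = 13.76 mm: the cube (footprint 10×21.5) is included at this height; the cube at (-2.5, 10) is absent (z outside [7, 13]); the cube at (11, 15) (footprint 17.5×14.5) is included at this height; the cube at (9.5, -2) is absent (z outside [16.5, 23]); Combining (union): the 2 present regions are separate (no shared area or edge), so areas and boundary lengths simply add and each stays a separate island — 2 connected regions. The result has 2 disconnected regions.

2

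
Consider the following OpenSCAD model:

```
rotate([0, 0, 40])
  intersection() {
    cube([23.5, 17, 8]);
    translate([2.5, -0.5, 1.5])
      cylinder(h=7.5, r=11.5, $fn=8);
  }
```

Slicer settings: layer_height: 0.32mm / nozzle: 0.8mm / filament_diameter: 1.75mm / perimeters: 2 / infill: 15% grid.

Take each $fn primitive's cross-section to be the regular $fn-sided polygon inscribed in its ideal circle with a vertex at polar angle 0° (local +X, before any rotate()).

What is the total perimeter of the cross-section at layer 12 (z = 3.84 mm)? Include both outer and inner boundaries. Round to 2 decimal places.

43.53 mm

At z = 3.84 mm: the 23.5×17 cube contributes its full rectangle (perimeter 81.00 mm); the r=11.5 cylinder at (2.5, -0.5) gives a regular 8-gon of circumradius 11.5 (constant along its height) (perimeter = 2·8·11.500·sin(180°/8) = 70.41 mm); Keeping only the common overlap: the r=11.5 cylinder at (2.5, -0.5) partially overlaps the 23.5×17 cube; clipping to the common part keeps 114.02 mm² — boundary = 43.53 mm; (rotated 40° about Z; rotation is an isometry so areas/perimeters/island counts are preserved). Overall, the cross-section is a single solid region. Total boundary length (outer) = 43.53 mm.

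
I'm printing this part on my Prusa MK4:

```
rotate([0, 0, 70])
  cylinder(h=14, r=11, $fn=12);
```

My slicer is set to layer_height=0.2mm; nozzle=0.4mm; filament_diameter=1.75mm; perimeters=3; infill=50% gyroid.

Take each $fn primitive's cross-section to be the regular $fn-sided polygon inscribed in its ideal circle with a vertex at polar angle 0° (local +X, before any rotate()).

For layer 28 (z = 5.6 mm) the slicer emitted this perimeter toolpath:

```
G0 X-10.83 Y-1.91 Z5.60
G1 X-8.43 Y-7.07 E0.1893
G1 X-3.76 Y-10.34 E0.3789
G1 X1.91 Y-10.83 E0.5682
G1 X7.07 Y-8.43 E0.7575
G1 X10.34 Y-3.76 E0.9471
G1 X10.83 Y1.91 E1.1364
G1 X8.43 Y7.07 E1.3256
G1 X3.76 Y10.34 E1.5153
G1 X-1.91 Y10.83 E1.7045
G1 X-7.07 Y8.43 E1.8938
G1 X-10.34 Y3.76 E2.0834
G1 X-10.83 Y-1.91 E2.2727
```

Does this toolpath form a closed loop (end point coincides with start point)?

Start point (G0): (-10.83, -1.91). End point (last G1): the path returns to the start — closed.

yes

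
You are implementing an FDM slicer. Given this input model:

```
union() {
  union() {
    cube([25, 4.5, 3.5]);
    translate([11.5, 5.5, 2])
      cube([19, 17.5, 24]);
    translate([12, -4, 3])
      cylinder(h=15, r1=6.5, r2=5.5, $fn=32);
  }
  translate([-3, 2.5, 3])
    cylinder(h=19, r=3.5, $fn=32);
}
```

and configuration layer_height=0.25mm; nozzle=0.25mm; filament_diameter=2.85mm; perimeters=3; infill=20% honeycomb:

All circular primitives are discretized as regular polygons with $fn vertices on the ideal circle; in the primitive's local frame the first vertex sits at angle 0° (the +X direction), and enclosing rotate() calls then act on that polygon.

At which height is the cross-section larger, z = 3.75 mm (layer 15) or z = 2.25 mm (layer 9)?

layer 15 (z = 3.75 mm)

Layer 15 (z = 3.75): the cube is absent (z outside [0, 3.5]); the cube at (11.5, 5.5) (footprint 19×17.5) is included at this height (area 332.50 mm²); the cone at (12, -4) contributes a regular 32-gon of circumradius 6.450 (interpolated between r1=6.5 and r2=5.5 at t=0.050) (area = (32/2)·6.450²·sin(360°/32) = 129.86 mm²); Merging all regions: the 2 present regions are separate (no shared area or edge), so areas and boundary lengths simply add and each stays a separate island — area = 462.36 mm²; the r=3.5 cylinder at (-3, 2.5) gives a regular 32-gon of circumradius 3.5 (constant along its height) (area = (32/2)·3.500²·sin(360°/32) = 38.24 mm²); Combining (union): the 2 present regions are separate (no shared area or edge), so areas and boundary lengths simply add and each stays a separate island — area = 500.60 mm². So its area = 500.60 mm². Layer 9 (z = 2.25): the cube (footprint 25×4.5) is included at this height (area 112.50 mm²); the 19×17.5 cube at (11.5, 5.5) contributes its full rectangle (area 332.50 mm²); the cone at (12, -4) does not reach this height (z outside [3, 18]); Taking the union: the 2 present regions are separate (no shared area or edge), so areas and boundary lengths simply add and each stays a separate island — area = 445.00 mm²; the cylinder at (-3, 2.5) does not reach this height (z outside [3, 22]); Merging all regions: only the result so far is present, so the union is just that shape — area = 445.00 mm². So its area = 445.00 mm². Layer 15 is larger (500.60 vs 445.00 mm²).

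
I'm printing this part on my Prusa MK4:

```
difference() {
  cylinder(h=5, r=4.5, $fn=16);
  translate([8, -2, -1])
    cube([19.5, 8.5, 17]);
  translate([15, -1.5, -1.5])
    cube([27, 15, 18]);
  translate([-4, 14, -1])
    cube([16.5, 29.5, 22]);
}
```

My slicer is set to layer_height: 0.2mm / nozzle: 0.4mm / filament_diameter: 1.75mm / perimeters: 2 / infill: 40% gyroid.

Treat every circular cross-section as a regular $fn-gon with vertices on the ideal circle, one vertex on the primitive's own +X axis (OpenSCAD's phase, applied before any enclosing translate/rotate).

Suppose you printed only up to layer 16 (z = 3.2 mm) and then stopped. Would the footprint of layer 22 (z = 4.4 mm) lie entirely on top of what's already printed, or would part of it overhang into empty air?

Compare the two slices. At z = 3.2: the r=4.5 cylinder gives a regular 16-gon of circumradius 4.5 (constant along its height) (area = (16/2)·4.500²·sin(360°/16) = 61.99 mm²); the 19.5×8.5 cube at (8, -2) contributes its full rectangle (area 165.75 mm²); the cube at (15, -1.5) is present — its section is the full 27×15 rectangle (area 405.00 mm²); the cube at (-4, 14) is present — its section is the full 16.5×29.5 rectangle (area 486.75 mm²); Taking the first minus the rest: starting from the r=4.5 cylinder (61.99 mm²), the 19.5×8.5 cube at (8, -2) misses the remaining region (no effect); the 27×15 cube at (15, -1.5) misses the remaining region (no effect); the 16.5×29.5 cube at (-4, 14) misses the remaining region (no effect) — area = 61.99 mm². At z = 4.4: the cylinder: section is a regular 16-gon, circumradius r=4.5 (area = (16/2)·4.500²·sin(360°/16) = 61.99 mm²); the cube at (8, -2) is present — its section is the full 19.5×8.5 rectangle (area 165.75 mm²); the cube at (15, -1.5) is present — its section is the full 27×15 rectangle (area 405.00 mm²); the cube at (-4, 14) (footprint 16.5×29.5) is included at this height (area 486.75 mm²); After the difference (first − rest): starting from the r=4.5 cylinder (61.99 mm²), the 19.5×8.5 cube at (8, -2) misses the remaining region (no effect); the 27×15 cube at (15, -1.5) misses the remaining region (no effect); the 16.5×29.5 cube at (-4, 14) misses the remaining region (no effect) — area = 61.99 mm². Checking containment: the cross-section at z = 4.4 is a subset of the cross-section at z = 3.2.

entirely on top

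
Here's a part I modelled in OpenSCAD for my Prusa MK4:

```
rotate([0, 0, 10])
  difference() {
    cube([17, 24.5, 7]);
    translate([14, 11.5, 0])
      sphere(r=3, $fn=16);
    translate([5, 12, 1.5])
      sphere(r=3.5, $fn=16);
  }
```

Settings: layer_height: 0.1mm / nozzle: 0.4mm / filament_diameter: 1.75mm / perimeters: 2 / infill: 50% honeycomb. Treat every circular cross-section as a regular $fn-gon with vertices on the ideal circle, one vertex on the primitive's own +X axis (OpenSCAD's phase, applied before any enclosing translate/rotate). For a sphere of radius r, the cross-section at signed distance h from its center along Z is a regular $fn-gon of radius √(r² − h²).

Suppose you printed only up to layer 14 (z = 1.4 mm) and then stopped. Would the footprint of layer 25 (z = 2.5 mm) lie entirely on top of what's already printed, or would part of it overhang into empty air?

Compare the two slices. At z = 1.4: the 17×24.5 cube contributes its full rectangle (area 416.50 mm²); the sphere at (14, 11.5): section is a regular 16-gon, circumradius = √(r²−h²) = √(3²−1.4²) = 2.653 (area = (16/2)·2.653²·sin(360°/16) = 21.55 mm²); the r=3.5 sphere at (5, 12) contributes a regular 16-gon of circumradius √(3.5²−0.1²) = 3.499 (area = (16/2)·3.499²·sin(360°/16) = 37.47 mm²); Subtracting the remaining from the first: starting from the 17×24.5 cube (416.50 mm²), the r=3 sphere at (14, 11.5) lies wholly inside it (removes its full 21.55 mm² and its 16.56 mm outline becomes a hole wall); the r=3.5 sphere at (5, 12) lies wholly inside it (removes its full 37.47 mm² and its 21.84 mm outline becomes a hole wall) — area = 357.47 mm²; (whole slice rotated 10° about Z — lengths, areas and connectivity unchanged). At z = 2.5: the cube (footprint 17×24.5) is included at this height (area 416.50 mm²); the sphere at (14, 11.5): section is a regular 16-gon, circumradius = √(r²−h²) = √(3²−2.5²) = 1.658 (area = (16/2)·1.658²·sin(360°/16) = 8.42 mm²); the sphere at (5, 12): section is a regular 16-gon, circumradius = √(r²−h²) = √(3.5²−1²) = 3.354 (area = (16/2)·3.354²·sin(360°/16) = 34.44 mm²); Taking the first minus the rest: starting from the 17×24.5 cube (416.50 mm²), the r=3 sphere at (14, 11.5) lies wholly inside it (removes its full 8.42 mm² and its 10.35 mm outline becomes a hole wall); the r=3.5 sphere at (5, 12) lies wholly inside it (removes its full 34.44 mm² and its 20.94 mm outline becomes a hole wall) — area = 373.64 mm²; (rotated 10° about Z; rotation is an isometry so areas/perimeters/island counts are preserved). Checking containment: at z = 2.5 the cross-section extends beyond the z = 1.4 cross-section by about 16.16 mm².

part overhangs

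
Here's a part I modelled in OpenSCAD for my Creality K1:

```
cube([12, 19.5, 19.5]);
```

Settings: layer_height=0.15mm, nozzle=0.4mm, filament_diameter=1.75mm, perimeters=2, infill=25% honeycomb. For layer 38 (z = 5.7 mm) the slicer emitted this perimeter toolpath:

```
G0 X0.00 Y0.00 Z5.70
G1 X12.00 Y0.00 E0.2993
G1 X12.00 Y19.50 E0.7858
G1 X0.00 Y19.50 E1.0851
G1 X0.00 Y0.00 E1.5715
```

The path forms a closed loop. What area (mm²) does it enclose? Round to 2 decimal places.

Apply the shoelace formula to the sequence of (X, Y) vertices; enclosed area = 234.00 mm².

234.00 mm²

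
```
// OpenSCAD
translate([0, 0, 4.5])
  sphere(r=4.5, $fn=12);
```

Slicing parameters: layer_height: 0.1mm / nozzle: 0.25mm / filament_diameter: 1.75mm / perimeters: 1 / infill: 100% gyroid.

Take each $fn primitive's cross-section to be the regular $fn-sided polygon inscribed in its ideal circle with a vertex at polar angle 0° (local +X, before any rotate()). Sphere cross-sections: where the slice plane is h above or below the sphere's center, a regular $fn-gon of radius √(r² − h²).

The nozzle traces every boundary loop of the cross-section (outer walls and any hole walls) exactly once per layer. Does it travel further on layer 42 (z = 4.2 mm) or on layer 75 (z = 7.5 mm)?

Layer 42 (z = 4.2): the r=4.5 sphere contributes a regular 12-gon of circumradius √(4.5²−0.3²) = 4.490 (perimeter = 2·12·4.490·sin(180°/12) = 27.89 mm). So its perimeter = 27.89 mm. Layer 75 (z = 7.5): the r=4.5 sphere contributes a regular 12-gon of circumradius √(4.5²−3²) = 3.354 (perimeter = 2·12·3.354·sin(180°/12) = 20.83 mm). So its perimeter = 20.83 mm. Layer 42 is larger (27.89 vs 20.83 mm).

layer 42 (z = 4.2 mm)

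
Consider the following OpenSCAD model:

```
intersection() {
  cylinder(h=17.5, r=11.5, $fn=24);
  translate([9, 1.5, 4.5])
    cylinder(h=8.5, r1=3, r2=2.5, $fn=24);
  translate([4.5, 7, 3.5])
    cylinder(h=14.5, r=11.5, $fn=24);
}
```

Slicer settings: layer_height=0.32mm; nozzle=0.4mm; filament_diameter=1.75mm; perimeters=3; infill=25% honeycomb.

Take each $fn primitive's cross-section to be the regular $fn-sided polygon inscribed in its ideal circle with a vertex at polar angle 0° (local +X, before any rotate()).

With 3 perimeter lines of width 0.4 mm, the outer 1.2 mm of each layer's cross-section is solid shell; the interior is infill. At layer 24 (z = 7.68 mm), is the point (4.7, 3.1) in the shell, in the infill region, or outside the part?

outside

At z = 7.68 mm: the r=11.5 cylinder gives a regular 24-gon of circumradius 11.5 (constant along its height); the cone at (9, 1.5): at t=0.374 of its height the radius interpolates to r₁+(r₂−r₁)t = 2.813, giving a regular 24-gon of that circumradius; the cylinder at (4.5, 7): section is a regular 24-gon, circumradius r=11.5; Keeping only the common overlap: the cone at (9, 1.5) partially overlaps the r=11.5 cylinder; clipping to the common part keeps 23.41 mm²; the running intersection lies inside the r=11.5 cylinder at (4.5, 7), so it is kept whole — 1 connected region. Overall, the cross-section is a single solid region. The nearest boundary edge runs (6.28, 2.23)→(6.56, 2.91); distance from the point to it = 1.80 mm. The point is not inside any of the regions above, so it lies outside the cross-section (1.80 mm from the nearest boundary).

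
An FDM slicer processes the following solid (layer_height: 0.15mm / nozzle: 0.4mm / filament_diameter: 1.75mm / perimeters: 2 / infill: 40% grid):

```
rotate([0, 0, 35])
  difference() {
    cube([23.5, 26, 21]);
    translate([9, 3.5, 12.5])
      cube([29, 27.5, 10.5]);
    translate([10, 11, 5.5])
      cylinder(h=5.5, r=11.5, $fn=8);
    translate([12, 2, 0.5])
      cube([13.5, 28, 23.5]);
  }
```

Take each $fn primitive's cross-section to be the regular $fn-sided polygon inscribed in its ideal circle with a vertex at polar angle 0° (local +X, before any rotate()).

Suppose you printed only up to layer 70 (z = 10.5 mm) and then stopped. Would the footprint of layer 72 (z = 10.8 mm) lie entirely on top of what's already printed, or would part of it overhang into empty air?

entirely on top

Compare the two slices. At z = 10.5: the cube (footprint 23.5×26) is included at this height (area 611.00 mm²); the cube at (9, 3.5) does not reach this height (z outside [12.5, 23]); the cylinder at (10, 11): section is a regular 8-gon, circumradius r=11.5 (area = (8/2)·11.500²·sin(360°/8) = 374.06 mm²); the 13.5×28 cube at (12, 2) contributes its full rectangle (area 378.00 mm²); After the difference (first − rest): starting from the 23.5×26 cube (611.00 mm²), the r=11.5 cylinder at (10, 11) partially overlaps it — only the 368.02 mm² overlap (of its 374.06 mm²) is removed, clipping the outline; the 13.5×28 cube at (12, 2) partially overlaps it — only the 136.69 mm² overlap (of its 378.00 mm²) is removed, clipping the outline — area = 106.29 mm²; (rotated 35° about Z; rotation is an isometry so areas/perimeters/island counts are preserved). At z = 10.8: the 23.5×26 cube contributes its full rectangle (area 611.00 mm²); the cube at (9, 3.5) is absent (z outside [12.5, 23]); the cylinder at (10, 11): section is a regular 8-gon, circumradius r=11.5 (area = (8/2)·11.500²·sin(360°/8) = 374.06 mm²); the cube at (12, 2) (footprint 13.5×28) is included at this height (area 378.00 mm²); After the difference (first − rest): starting from the 23.5×26 cube (611.00 mm²), the r=11.5 cylinder at (10, 11) partially overlaps it — only the 368.02 mm² overlap (of its 374.06 mm²) is removed, clipping the outline; the 13.5×28 cube at (12, 2) partially overlaps it — only the 136.69 mm² overlap (of its 378.00 mm²) is removed, clipping the outline — area = 106.29 mm²; (whole slice rotated 35° about Z — lengths, areas and connectivity unchanged). Checking containment: the cross-section at z = 10.8 is a subset of the cross-section at z = 10.5.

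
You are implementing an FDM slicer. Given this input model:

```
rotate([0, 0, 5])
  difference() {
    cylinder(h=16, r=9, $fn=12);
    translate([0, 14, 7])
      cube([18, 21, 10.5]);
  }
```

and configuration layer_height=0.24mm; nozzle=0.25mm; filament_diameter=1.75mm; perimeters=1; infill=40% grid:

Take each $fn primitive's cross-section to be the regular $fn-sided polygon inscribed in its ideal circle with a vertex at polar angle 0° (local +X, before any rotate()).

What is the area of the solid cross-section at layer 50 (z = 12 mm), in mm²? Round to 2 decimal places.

At z = 12 mm: the cylinder: section is a regular 12-gon, circumradius r=9 (area = (12/2)·9.000²·sin(360°/12) = 243.00 mm²); the cube at (0, 14) is present — its section is the full 18×21 rectangle (area 378.00 mm²); After the difference (first − rest): starting from the r=9 cylinder (243.00 mm²), the 18×21 cube at (0, 14) misses the remaining region (no effect) — area = 243.00 mm²; (rotated 5° about Z; rotation is an isometry so areas/perimeters/island counts are preserved). Overall, the cross-section is a single solid region. Net area = 243.00 mm².

243.00 mm²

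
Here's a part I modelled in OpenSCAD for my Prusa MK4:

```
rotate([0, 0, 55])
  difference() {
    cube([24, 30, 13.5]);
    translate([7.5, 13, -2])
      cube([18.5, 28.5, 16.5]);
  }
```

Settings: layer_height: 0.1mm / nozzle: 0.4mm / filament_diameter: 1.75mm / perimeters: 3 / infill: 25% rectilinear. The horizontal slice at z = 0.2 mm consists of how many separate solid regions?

At z = 0.2 mm: the 24×30 cube contributes its full rectangle; the cube at (7.5, 13) is present — its section is the full 18.5×28.5 rectangle; Subtracting the remaining from the first: starting from the 24×30 cube, the 18.5×28.5 cube at (7.5, 13) partially overlaps it — only the 280.50 mm² overlap (of its 527.25 mm²) is removed, clipping the outline — 1 connected region; (whole slice rotated 55° about Z — lengths, areas and connectivity unchanged). The result has 1 disconnected region.

1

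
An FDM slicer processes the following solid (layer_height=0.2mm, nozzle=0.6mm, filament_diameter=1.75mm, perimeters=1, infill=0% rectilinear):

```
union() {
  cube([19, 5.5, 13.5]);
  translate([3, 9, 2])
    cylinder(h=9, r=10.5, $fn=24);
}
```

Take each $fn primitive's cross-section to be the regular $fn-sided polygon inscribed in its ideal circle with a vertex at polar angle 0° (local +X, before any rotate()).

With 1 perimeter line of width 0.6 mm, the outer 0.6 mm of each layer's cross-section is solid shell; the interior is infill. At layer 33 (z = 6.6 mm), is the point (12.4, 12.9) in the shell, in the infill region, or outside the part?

At z = 6.6 mm: the cube (footprint 19×5.5) is included at this height; the cylinder at (3, 9): section is a regular 24-gon, circumradius r=10.5; Combining (union): the regions partially overlap (shared area 61.09 mm²), so overlapping operands fuse into one piece — 1 connected region. Overall, the cross-section is a single solid region. The nearest boundary edge runs (12.09, 14.25)→(13.14, 11.72); distance from the point to it = 0.23 mm. The point is inside the cross-section, 0.23 mm from the nearest boundary — within the 0.6 mm shell band (1 × 0.6).

shell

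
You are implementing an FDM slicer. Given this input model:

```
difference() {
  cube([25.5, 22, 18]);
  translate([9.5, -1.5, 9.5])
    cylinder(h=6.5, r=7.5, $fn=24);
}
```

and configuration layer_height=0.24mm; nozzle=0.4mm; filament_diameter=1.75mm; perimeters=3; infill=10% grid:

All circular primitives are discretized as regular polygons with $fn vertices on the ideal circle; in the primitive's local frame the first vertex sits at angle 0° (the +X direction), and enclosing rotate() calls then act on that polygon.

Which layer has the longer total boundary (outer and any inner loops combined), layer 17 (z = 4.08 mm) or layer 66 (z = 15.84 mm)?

layer 66 (z = 15.84 mm)

Layer 17 (z = 4.08): the cube is present — its section is the full 25.5×22 rectangle (perimeter 95.00 mm); the cylinder at (9.5, -1.5) is not intersected at this z (z outside [9.5, 16]); Taking the first minus the rest: none of the subtracted shapes is present at this height, so the 25.5×22 cube is unchanged — boundary = 95.00 mm. So its perimeter = 95.00 mm. Layer 66 (z = 15.84): the cube (footprint 25.5×22) is included at this height (perimeter 95.00 mm); the r=7.5 cylinder at (9.5, -1.5) gives a regular 24-gon of circumradius 7.5 (constant along its height) (perimeter = 2·24·7.500·sin(180°/24) = 46.99 mm); Subtracting the remaining from the first: starting from the 25.5×22 cube, the r=7.5 cylinder at (9.5, -1.5) partially overlaps it — only the 65.15 mm² overlap (of its 174.70 mm²) is removed, clipping the outline — boundary = 100.86 mm. So its perimeter = 100.86 mm. Layer 66 is larger (100.86 vs 95.00 mm).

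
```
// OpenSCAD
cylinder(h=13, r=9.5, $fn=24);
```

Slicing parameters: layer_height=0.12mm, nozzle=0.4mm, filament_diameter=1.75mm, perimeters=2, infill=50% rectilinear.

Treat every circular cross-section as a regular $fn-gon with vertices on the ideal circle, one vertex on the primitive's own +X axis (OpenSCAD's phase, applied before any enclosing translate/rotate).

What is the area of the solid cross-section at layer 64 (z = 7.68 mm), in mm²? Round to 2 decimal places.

280.30 mm²

At z = 7.68 mm: the cylinder: section is a regular 24-gon, circumradius r=9.5 (area = (24/2)·9.500²·sin(360°/24) = 280.30 mm²). Overall, the cross-section is a single solid region. Net area = 280.30 mm².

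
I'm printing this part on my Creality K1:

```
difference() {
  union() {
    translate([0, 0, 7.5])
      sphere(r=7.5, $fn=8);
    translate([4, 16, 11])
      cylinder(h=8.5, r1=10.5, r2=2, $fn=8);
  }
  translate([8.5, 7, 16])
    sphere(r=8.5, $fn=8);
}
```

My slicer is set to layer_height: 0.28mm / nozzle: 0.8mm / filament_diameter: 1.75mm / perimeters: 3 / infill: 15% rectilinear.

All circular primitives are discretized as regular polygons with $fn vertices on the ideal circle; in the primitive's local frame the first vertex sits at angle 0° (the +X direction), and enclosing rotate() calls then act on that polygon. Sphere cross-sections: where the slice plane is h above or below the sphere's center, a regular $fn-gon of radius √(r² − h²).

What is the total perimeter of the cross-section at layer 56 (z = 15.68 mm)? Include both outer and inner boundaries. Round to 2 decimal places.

34.79 mm

At z = 15.68 mm: the sphere is not intersected at this z (|z−center|=8.180 > r=7.5); the cone at (4, 16): at t=0.551 of its height the radius interpolates to r₁+(r₂−r₁)t = 5.820, giving a regular 8-gon of that circumradius (perimeter = 2·8·5.820·sin(180°/8) = 35.64 mm); Combining (union): only the cone at (4, 16) is present, so the union is just that shape — boundary = 35.64 mm; the r=8.5 sphere at (8.5, 7) slices to a regular 8-gon of circumradius 8.494 (√(r²−h²) with h=0.32 from center) (perimeter = 2·8·8.494·sin(180°/8) = 52.01 mm); Subtracting the remaining from the first: starting from that combined region, the r=8.5 sphere at (8.5, 7) partially overlaps it — only the 21.76 mm² overlap (of its 204.06 mm²) is removed, clipping the outline — boundary = 34.79 mm. Overall, the cross-section is a single solid region. Total boundary length (outer) = 34.79 mm.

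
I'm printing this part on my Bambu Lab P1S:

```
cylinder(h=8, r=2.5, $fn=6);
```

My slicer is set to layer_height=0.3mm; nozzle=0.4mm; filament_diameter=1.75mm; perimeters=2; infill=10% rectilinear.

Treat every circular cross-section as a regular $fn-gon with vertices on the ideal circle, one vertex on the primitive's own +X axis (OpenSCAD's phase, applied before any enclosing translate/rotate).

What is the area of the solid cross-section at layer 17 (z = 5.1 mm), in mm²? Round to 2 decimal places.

16.24 mm²

At z = 5.1 mm: the cylinder: section is a regular 6-gon, circumradius r=2.5 (area = (6/2)·2.500²·sin(360°/6) = 16.24 mm²). Overall, the cross-section is a single solid region. Net area = 16.24 mm².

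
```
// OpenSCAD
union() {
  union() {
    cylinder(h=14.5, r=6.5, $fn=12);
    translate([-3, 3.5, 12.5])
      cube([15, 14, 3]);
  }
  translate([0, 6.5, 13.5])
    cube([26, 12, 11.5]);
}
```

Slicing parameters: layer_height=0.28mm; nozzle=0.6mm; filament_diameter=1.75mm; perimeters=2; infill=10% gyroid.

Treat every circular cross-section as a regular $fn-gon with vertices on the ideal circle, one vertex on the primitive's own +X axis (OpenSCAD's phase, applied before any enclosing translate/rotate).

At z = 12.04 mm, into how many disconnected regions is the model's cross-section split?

At z = 12.04 mm: the cylinder: section is a regular 12-gon, circumradius r=6.5; the cube at (-3, 3.5) is absent (z outside [12.5, 15.5]); Taking the union: only the r=6.5 cylinder is present, so the union is just that shape — 1 connected region; the cube at (0, 6.5) is absent (z outside [13.5, 25]); Taking the union: only that combined region is present, so the union is just that shape — 1 connected region. The result has 1 disconnected region.

1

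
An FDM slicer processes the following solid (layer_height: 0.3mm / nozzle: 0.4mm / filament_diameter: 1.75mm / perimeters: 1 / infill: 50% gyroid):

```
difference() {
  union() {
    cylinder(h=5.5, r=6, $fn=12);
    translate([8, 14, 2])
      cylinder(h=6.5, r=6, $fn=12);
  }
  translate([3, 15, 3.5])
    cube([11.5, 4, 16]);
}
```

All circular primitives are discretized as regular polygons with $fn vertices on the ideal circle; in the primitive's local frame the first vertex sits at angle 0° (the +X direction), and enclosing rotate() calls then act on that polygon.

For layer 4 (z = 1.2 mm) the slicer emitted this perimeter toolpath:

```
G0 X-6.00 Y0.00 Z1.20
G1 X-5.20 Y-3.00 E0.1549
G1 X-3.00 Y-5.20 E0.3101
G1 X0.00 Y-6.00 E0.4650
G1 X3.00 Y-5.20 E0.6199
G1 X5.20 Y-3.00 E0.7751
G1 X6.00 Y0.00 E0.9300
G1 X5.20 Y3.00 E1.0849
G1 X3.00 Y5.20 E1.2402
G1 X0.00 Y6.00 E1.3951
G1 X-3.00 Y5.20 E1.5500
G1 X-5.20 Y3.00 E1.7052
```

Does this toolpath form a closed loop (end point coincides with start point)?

Start point (G0): (-6.00, 0.00). End point (last G1): the path does not return to the start — open.

no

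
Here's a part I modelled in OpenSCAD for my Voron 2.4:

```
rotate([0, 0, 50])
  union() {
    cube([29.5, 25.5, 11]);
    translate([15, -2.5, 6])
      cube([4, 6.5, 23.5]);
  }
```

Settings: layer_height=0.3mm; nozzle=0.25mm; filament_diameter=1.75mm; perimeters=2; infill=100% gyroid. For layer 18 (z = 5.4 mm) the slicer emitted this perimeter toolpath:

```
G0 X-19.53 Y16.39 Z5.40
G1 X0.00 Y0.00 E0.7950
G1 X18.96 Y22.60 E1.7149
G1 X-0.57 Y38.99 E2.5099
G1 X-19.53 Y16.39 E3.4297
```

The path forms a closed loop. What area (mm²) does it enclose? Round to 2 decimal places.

Apply the shoelace formula to the sequence of (X, Y) vertices; enclosed area = 752.13 mm².

752.13 mm²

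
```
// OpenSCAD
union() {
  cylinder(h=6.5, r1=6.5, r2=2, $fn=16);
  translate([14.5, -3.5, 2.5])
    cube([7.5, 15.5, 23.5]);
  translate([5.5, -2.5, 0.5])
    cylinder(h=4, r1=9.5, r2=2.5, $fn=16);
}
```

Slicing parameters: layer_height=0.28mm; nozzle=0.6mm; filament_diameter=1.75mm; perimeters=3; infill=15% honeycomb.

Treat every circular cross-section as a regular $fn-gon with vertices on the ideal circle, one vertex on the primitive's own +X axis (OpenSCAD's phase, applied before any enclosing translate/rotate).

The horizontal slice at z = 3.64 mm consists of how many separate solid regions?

2

At z = 3.64 mm: the cone: at t=0.560 of its height the radius interpolates to r₁+(r₂−r₁)t = 3.980, giving a regular 16-gon of that circumradius; the 7.5×15.5 cube at (14.5, -3.5) contributes its full rectangle; the cone at (5.5, -2.5) contributes a regular 16-gon of circumradius 4.005 (interpolated between r1=9.5 and r2=2.5 at t=0.785); Combining (union): the regions partially overlap (shared area 6.35 mm²), so overlapping operands fuse into one piece — 2 connected regions. The result has 2 disconnected regions.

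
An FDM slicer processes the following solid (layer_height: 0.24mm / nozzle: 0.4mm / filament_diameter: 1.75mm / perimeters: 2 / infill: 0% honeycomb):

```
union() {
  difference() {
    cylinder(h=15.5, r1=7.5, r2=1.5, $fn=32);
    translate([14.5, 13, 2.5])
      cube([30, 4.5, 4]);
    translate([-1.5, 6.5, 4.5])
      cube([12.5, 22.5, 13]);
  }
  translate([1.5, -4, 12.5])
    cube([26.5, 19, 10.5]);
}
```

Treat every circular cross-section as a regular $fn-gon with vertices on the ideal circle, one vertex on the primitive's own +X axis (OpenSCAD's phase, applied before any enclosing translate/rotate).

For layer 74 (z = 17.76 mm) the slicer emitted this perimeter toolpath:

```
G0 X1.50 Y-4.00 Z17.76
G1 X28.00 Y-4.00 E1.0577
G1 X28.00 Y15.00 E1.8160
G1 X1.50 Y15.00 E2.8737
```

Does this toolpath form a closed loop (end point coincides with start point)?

Start point (G0): (1.50, -4.00). End point (last G1): the path does not return to the start — open.

no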